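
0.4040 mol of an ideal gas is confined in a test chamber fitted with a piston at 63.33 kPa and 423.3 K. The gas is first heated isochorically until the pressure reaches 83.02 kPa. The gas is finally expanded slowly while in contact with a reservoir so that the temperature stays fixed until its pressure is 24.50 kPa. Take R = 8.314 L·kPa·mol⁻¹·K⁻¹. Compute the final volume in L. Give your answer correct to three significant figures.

From PV = nRT: V₁ = nRT₁/P₁ = 22.45 L.
V constant ⇒ P ∝ T: V₂ = V₁; T₂ = T₁·(P₂/P₁) = 554.9 K.
Isothermal, so P V is constant: T₃ = T₂; V₃ = V₂·(P₂/P₃) = 76.08 L.

V₃ ≈ 76.1 L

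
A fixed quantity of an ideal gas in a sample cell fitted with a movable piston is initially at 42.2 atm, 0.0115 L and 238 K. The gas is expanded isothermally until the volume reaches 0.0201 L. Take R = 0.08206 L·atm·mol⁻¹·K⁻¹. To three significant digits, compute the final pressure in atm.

P₂ ≈ 24.1 atm

Isothermal, so P V is constant: T₂ = T₁; P₂ = P₁·(V₁/V₂) = 24.14 atm.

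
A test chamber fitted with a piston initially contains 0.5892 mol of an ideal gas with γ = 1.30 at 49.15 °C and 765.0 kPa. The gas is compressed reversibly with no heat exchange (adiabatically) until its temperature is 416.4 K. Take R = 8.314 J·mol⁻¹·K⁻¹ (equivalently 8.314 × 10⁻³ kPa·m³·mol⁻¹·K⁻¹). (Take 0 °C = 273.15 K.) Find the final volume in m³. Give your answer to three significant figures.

V₂ ≈ 0.000879 m³

Convert: T₁ = 322.3 K.
From PV = nRT: V₁ = nRT₁/P₁ = 0.002064 m³.
Reversible adiabatic, γ = 1.30: P₂ = P₁·(T₂/T₁)^(γ/(γ−1)) = 2321 kPa; V₂ = V₁·(T₁/T₂)^(1/(γ−1)) = 0.0008787 m³.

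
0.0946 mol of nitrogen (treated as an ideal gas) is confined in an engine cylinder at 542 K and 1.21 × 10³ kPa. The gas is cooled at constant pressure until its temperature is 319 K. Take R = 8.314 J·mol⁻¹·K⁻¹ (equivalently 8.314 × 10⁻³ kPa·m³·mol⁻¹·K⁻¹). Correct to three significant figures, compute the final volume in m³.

From PV = nRT: V₁ = nRT₁/P₁ = 0.0003523 m³.
Isobaric, so V/T is constant: P₂ = P₁; V₂ = V₁·(T₂/T₁) = 0.0002074 m³.

V₂ ≈ 0.000207 m³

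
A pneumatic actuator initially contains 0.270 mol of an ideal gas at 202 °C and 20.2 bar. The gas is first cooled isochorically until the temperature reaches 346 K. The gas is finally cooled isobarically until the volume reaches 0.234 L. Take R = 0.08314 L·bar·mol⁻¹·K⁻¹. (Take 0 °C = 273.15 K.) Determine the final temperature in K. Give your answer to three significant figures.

Convert: T₁ = 475.1 K.
From PV = nRT: V₁ = nRT₁/P₁ = 0.5280 L.
V constant ⇒ P ∝ T: V₂ = V₁; P₂ = P₁·(T₂/T₁) = 14.71 bar.
Isobaric, so V/T is constant: P₃ = P₂; T₃ = T₂·(V₃/V₂) = 153.3 K.

T₃ ≈ 153 K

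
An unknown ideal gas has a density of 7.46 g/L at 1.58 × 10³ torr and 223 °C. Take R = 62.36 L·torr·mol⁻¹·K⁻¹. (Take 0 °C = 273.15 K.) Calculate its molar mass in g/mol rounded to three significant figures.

M ≈ 146 g/mol

ρ = PM/(RT) ⇒ M = ρRT/P = (7.46 × 62.36 × 496.1) / 1.58e+03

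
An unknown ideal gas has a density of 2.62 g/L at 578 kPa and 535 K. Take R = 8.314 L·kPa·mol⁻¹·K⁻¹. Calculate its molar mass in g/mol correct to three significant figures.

M ≈ 20.2 g/mol

ρ = PM/(RT) ⇒ M = ρRT/P = (2.62 × 8.314 × 535.0) / 578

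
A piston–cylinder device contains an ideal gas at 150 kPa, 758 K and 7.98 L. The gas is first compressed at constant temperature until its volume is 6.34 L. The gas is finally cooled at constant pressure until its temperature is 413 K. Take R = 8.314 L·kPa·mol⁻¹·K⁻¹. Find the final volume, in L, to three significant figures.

V₃ ≈ 3.45 L

T constant ⇒ Boyle's law P V = const: T₂ = T₁; P₂ = P₁·(V₁/V₂) = 188.8 kPa.
P constant ⇒ V ∝ T: P₃ = P₂; V₃ = V₂·(T₃/T₂) = 3.454 L.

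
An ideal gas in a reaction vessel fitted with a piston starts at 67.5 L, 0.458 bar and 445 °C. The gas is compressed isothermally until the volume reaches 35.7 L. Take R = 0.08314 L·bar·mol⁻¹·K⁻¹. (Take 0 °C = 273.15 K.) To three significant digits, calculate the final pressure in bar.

P₂ ≈ 0.866 bar

Convert: T₁ = 718.1 K.
T constant ⇒ Boyle's law P V = const: T₂ = T₁; P₂ = P₁·(V₁/V₂) = 0.8660 bar.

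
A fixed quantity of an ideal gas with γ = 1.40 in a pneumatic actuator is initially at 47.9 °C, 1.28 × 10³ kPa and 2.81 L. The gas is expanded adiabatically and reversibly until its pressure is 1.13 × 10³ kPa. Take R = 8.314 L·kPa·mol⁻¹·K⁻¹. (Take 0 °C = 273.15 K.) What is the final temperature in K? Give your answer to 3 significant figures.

Convert: T₁ = 321.0 K.
Reversible adiabatic, γ = 1.40: T₂ = T₁·(P₂/P₁)^((γ−1)/γ) = 309.8 K; V₂ = V₁·(P₁/P₂)^(1/γ) = 3.072 L.

T₂ ≈ 310 K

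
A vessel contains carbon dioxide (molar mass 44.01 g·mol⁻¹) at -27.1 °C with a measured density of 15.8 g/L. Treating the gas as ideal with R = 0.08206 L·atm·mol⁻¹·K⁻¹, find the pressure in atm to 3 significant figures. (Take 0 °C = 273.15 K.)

P ≈ 7.25 atm

ρ = PM/(RT) ⇒ P = ρRT/M = (15.8 × 0.08206 × 246.0) / 44.01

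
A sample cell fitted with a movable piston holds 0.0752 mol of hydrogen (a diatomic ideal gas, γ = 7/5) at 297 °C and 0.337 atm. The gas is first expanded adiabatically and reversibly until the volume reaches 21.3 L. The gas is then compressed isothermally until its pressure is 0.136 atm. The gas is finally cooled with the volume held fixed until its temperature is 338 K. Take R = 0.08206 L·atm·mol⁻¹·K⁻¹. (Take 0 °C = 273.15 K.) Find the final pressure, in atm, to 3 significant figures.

Convert: T₁ = 570.1 K.
From PV = nRT: V₁ = nRT₁/P₁ = 10.44 L.
Adiabatic (γ = 7/5), T V^(γ−1) and P V^γ constant: T₂ = T₁·(V₁/V₂)^(γ−1) = 428.7 K; P₂ = P₁·(V₁/V₂)^γ = 0.1242 atm.
T constant ⇒ Boyle's law P V = const: T₃ = T₂; V₃ = V₂·(P₂/P₃) = 19.45 L.
Isochoric, so P/T is constant: V₄ = V₃; P₄ = P₃·(T₄/T₃) = 0.1072 atm.

P₄ ≈ 0.107 atm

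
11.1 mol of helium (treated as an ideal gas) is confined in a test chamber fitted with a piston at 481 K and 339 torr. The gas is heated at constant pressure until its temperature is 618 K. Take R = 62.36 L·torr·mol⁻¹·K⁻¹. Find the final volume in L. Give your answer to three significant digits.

From PV = nRT: V₁ = nRT₁/P₁ = 982.1 L.
Isobaric, so V/T is constant: P₂ = P₁; V₂ = V₁·(T₂/T₁) = 1262 L.

V₂ ≈ 1.26e+03 L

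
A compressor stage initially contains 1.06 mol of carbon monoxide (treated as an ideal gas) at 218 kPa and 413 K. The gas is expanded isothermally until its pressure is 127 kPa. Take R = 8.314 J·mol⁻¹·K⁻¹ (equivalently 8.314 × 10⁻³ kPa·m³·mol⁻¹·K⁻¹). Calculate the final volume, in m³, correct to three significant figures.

From PV = nRT: V₁ = nRT₁/P₁ = 0.01670 m³.
Isothermal, so P V is constant: T₂ = T₁; V₂ = V₁·(P₁/P₂) = 0.02866 m³.

V₂ ≈ 0.0287 m³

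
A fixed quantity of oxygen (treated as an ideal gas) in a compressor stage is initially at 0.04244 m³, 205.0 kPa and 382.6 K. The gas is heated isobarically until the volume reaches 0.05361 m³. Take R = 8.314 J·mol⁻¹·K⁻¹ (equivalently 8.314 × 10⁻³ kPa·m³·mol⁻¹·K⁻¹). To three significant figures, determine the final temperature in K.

T₂ ≈ 483 K

Isobaric, so V/T is constant: P₂ = P₁; T₂ = T₁·(V₂/V₁) = 483.3 K.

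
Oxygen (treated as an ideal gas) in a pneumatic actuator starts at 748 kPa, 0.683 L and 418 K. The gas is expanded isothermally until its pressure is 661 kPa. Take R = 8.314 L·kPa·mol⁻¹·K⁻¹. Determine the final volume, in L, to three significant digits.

V₂ ≈ 0.773 L

T constant ⇒ Boyle's law P V = const: T₂ = T₁; V₂ = V₁·(P₁/P₂) = 0.7729 L.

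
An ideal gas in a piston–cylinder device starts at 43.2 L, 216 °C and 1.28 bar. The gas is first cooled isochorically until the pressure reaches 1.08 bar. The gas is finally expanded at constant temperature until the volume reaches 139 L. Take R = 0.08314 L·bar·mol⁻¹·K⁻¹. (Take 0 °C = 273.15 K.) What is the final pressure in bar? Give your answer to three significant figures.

P₃ ≈ 0.336 bar

Convert: T₁ = 489.1 K.
Isochoric, so P/T is constant: V₂ = V₁; T₂ = T₁·(P₂/P₁) = 412.7 K.
T constant ⇒ Boyle's law P V = const: T₃ = T₂; P₃ = P₂·(V₂/V₃) = 0.3357 bar.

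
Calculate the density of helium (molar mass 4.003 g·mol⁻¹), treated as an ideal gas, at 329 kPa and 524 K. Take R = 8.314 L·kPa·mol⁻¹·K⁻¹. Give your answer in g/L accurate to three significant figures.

ρ = PM/(RT) = (329 × 4.003) / (8.314 × 524.0)

ρ ≈ 0.302 g/L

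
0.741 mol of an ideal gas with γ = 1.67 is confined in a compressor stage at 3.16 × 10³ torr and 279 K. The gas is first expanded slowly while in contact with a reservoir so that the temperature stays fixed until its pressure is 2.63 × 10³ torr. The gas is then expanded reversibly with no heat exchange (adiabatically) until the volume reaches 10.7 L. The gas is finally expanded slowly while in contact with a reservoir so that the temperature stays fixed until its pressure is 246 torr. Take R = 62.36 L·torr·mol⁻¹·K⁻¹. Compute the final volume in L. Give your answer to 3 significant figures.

V₄ ≈ 31.1 L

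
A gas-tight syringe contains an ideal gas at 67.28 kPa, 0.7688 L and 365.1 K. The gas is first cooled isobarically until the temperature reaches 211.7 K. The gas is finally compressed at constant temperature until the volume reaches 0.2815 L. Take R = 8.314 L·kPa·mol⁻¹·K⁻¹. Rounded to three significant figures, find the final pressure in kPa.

P₃ ≈ 107 kPa

Isobaric, so V/T is constant: P₂ = P₁; V₂ = V₁·(T₂/T₁) = 0.4458 L.
T constant ⇒ Boyle's law P V = const: T₃ = T₂; P₃ = P₂·(V₂/V₃) = 106.5 kPa.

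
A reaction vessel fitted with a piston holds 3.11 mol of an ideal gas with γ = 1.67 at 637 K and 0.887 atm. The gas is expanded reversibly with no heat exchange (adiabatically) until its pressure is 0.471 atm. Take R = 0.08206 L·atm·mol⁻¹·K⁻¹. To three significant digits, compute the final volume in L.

V₂ ≈ 268 L

From PV = nRT: V₁ = nRT₁/P₁ = 183.3 L.
Reversible adiabatic, γ = 1.67: T₂ = T₁·(P₂/P₁)^((γ−1)/γ) = 494.1 K; V₂ = V₁·(P₁/P₂)^(1/γ) = 267.7 L.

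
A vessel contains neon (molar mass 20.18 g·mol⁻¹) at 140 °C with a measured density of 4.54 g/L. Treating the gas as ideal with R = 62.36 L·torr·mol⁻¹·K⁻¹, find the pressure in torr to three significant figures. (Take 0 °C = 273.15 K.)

P ≈ 5.80e+03 torr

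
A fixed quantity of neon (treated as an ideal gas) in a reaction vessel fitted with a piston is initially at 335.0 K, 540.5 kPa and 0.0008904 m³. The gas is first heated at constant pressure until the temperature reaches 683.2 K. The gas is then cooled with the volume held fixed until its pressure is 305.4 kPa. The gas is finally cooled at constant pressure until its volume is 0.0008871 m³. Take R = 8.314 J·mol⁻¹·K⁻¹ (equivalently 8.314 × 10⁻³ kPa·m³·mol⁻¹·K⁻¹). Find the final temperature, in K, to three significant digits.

T₄ ≈ 189 K

Isobaric, so V/T is constant: P₂ = P₁; V₂ = V₁·(T₂/T₁) = 0.001816 m³.
V constant ⇒ P ∝ T: V₃ = V₂; T₃ = T₂·(P₃/P₂) = 386.0 K.
Isobaric, so V/T is constant: P₄ = P₃; T₄ = T₃·(V₄/V₃) = 188.6 K.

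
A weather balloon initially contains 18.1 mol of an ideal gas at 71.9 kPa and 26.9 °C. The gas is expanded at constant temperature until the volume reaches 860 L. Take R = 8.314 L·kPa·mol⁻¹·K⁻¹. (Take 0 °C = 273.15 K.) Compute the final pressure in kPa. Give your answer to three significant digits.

P₂ ≈ 52.5 kPa

Convert: T₁ = 300.0 K.
From PV = nRT: V₁ = nRT₁/P₁ = 628.0 L.
Isothermal, so P V is constant: T₂ = T₁; P₂ = P₁·(V₁/V₂) = 52.50 kPa.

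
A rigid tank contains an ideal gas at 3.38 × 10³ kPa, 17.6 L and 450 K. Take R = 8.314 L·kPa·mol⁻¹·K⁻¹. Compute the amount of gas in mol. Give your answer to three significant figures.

n ≈ 15.9 mol

PV = nRT ⇒ n = PV/(RT) = (3.38e+03 × 17.6) / (8.314 × 450)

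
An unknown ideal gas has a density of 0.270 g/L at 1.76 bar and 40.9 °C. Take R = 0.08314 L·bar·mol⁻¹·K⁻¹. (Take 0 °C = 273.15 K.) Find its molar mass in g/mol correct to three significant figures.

ρ = PM/(RT) ⇒ M = ρRT/P = (0.270 × 0.08314 × 314.0) / 1.76

M ≈ 4.01 g/mol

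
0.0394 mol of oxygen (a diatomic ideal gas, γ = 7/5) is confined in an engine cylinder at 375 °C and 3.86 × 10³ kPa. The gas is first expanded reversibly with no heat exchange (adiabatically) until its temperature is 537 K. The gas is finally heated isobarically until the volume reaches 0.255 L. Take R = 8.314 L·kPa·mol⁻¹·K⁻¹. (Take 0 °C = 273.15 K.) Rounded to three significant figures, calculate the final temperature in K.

T₃ ≈ 1.56e+03 K

Convert: T₁ = 648.1 K.
From PV = nRT: V₁ = nRT₁/P₁ = 0.05500 L.
Reversible adiabatic, γ = 7/5: P₂ = P₁·(T₂/T₁)^(γ/(γ−1)) = 1998 kPa; V₂ = V₁·(T₁/T₂)^(1/(γ−1)) = 0.08803 L.
P constant ⇒ V ∝ T: P₃ = P₂; T₃ = T₂·(V₃/V₂) = 1555 K.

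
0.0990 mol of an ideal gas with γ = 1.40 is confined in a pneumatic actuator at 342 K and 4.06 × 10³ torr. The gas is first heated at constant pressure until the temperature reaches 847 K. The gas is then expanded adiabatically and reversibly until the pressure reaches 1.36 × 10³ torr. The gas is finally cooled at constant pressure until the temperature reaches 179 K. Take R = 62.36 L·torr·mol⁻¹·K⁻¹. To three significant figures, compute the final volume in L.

V₄ ≈ 0.813 L

From PV = nRT: V₁ = nRT₁/P₁ = 0.5200 L.
P constant ⇒ V ∝ T: P₂ = P₁; V₂ = V₁·(T₂/T₁) = 1.288 L.
Adiabatic (γ = 1.40), T V^(γ−1) and P V^γ constant: T₃ = T₂·(P₃/P₂)^((γ−1)/γ) = 619.7 K; V₃ = V₂·(P₂/P₃)^(1/γ) = 2.813 L.
P constant ⇒ V ∝ T: P₄ = P₃; V₄ = V₃·(T₄/T₃) = 0.8126 L.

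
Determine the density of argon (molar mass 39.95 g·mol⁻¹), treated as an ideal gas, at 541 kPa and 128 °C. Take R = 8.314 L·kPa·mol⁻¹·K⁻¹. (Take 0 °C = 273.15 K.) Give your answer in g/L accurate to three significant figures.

ρ ≈ 6.48 g/L

ρ = PM/(RT) = (541 × 39.95) / (8.314 × 401.1)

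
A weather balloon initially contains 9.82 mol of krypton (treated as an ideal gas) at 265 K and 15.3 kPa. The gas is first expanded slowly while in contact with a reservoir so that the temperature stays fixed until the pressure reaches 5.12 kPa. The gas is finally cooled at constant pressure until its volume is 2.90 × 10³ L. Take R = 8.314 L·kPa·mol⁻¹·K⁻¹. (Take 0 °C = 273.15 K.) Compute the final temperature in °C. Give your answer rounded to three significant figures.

T₃ ≈ -91.3 °C

From PV = nRT: V₁ = nRT₁/P₁ = 1414 L.
T constant ⇒ Boyle's law P V = const: T₂ = T₁; V₂ = V₁·(P₁/P₂) = 4226 L.
Isobaric, so V/T is constant: P₃ = P₂; T₃ = T₂·(V₃/V₂) = 181.9 K.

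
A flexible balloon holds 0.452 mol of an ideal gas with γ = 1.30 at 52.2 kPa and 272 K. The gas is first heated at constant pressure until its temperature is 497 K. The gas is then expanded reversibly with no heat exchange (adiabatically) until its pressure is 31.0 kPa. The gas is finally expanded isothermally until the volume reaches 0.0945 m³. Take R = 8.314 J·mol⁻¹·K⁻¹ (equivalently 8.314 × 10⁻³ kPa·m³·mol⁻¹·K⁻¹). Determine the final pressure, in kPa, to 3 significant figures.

From PV = nRT: V₁ = nRT₁/P₁ = 0.01958 m³.
Isobaric, so V/T is constant: P₂ = P₁; V₂ = V₁·(T₂/T₁) = 0.03578 m³.
Reversible adiabatic, γ = 1.30: T₃ = T₂·(P₃/P₂)^((γ−1)/γ) = 440.7 K; V₃ = V₂·(P₂/P₃)^(1/γ) = 0.05342 m³.
T constant ⇒ Boyle's law P V = const: T₄ = T₃; P₄ = P₃·(V₃/V₄) = 17.52 kPa.

P₄ ≈ 17.5 kPa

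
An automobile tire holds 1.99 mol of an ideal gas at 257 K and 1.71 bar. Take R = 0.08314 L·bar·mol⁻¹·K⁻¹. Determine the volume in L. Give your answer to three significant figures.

PV = nRT ⇒ V = nRT/P = (1.99 × 0.08314 × 257) / 1.71

V ≈ 24.9 L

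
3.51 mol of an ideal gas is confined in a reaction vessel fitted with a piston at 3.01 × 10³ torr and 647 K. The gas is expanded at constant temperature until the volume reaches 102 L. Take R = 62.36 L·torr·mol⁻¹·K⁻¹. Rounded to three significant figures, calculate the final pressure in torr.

From PV = nRT: V₁ = nRT₁/P₁ = 47.05 L.
T constant ⇒ Boyle's law P V = const: T₂ = T₁; P₂ = P₁·(V₁/V₂) = 1388 torr.

P₂ ≈ 1.39e+03 torr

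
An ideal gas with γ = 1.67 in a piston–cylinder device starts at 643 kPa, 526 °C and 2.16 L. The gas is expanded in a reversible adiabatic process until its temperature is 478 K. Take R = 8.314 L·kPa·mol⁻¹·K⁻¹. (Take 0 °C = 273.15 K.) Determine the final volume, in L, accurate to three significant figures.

V₂ ≈ 4.65 L

Convert: T₁ = 799.1 K.
Adiabatic (γ = 1.67), T V^(γ−1) and P V^γ constant: P₂ = P₁·(T₂/T₁)^(γ/(γ−1)) = 178.6 kPa; V₂ = V₁·(T₁/T₂)^(1/(γ−1)) = 4.651 L.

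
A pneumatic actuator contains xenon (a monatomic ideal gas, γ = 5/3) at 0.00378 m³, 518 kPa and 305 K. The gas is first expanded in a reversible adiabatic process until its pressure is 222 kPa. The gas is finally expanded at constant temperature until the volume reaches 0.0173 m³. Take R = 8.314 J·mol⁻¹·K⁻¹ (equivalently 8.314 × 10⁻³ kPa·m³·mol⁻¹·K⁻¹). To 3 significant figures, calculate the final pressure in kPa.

P₃ ≈ 80.6 kPa

Reversible adiabatic, γ = 5/3: T₂ = T₁·(P₂/P₁)^((γ−1)/γ) = 217.3 K; V₂ = V₁·(P₁/P₂)^(1/γ) = 0.006285 m³.
T constant ⇒ Boyle's law P V = const: T₃ = T₂; P₃ = P₂·(V₂/V₃) = 80.65 kPa.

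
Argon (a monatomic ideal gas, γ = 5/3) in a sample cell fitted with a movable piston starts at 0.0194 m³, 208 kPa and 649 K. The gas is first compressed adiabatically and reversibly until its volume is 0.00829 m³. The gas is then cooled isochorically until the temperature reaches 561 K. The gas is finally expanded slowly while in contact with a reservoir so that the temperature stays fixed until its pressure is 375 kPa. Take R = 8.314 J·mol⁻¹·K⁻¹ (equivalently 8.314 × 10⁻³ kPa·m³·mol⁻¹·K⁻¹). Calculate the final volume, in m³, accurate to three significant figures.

V₄ ≈ 0.00930 m³

Adiabatic (γ = 5/3), T V^(γ−1) and P V^γ constant: T₂ = T₁·(V₁/V₂)^(γ−1) = 1144 K; P₂ = P₁·(V₁/V₂)^γ = 858.0 kPa.
Isochoric, so P/T is constant: V₃ = V₂; P₃ = P₂·(T₃/T₂) = 420.8 kPa.
T constant ⇒ Boyle's law P V = const: T₄ = T₃; V₄ = V₃·(P₃/P₄) = 0.009301 m³.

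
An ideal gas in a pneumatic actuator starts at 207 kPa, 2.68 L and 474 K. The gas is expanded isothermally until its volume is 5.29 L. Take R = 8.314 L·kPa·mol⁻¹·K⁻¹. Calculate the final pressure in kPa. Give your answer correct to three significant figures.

P₂ ≈ 105 kPa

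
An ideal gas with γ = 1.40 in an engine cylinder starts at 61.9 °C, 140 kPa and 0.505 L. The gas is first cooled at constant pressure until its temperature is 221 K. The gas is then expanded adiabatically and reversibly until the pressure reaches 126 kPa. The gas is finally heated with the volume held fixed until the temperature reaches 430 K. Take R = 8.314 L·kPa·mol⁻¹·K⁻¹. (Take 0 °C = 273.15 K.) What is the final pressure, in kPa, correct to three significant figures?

Convert: T₁ = 335.0 K.
P constant ⇒ V ∝ T: P₂ = P₁; V₂ = V₁·(T₂/T₁) = 0.3331 L.
Adiabatic (γ = 1.40), T V^(γ−1) and P V^γ constant: T₃ = T₂·(P₃/P₂)^((γ−1)/γ) = 214.4 K; V₃ = V₂·(P₂/P₃)^(1/γ) = 0.3591 L.
Isochoric, so P/T is constant: V₄ = V₃; P₄ = P₃·(T₄/T₃) = 252.7 kPa.

P₄ ≈ 253 kPa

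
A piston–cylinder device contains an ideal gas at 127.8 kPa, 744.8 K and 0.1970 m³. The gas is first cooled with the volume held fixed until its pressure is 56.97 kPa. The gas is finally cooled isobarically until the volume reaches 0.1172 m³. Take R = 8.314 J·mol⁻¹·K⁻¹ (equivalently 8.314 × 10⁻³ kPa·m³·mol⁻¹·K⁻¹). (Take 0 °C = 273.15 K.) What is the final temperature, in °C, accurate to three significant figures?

T₃ ≈ -75.6 °C

Isochoric, so P/T is constant: V₂ = V₁; T₂ = T₁·(P₂/P₁) = 332.0 K.
P constant ⇒ V ∝ T: P₃ = P₂; T₃ = T₂·(V₃/V₂) = 197.5 K.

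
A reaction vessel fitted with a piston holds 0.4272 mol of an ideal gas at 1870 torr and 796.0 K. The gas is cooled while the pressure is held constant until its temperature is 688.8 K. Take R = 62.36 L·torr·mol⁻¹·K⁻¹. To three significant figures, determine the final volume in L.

From PV = nRT: V₁ = nRT₁/P₁ = 11.34 L.
Isobaric, so V/T is constant: P₂ = P₁; V₂ = V₁·(T₂/T₁) = 9.813 L.

V₂ ≈ 9.81 L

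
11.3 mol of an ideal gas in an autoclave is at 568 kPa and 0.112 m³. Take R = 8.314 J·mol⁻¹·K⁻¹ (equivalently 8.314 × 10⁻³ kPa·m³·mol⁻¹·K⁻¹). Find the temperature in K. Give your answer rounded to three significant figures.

T ≈ 677 K

PV = nRT ⇒ T = PV/(nR) = (568 × 0.112) / (11.3 × 8.314 × 10⁻³)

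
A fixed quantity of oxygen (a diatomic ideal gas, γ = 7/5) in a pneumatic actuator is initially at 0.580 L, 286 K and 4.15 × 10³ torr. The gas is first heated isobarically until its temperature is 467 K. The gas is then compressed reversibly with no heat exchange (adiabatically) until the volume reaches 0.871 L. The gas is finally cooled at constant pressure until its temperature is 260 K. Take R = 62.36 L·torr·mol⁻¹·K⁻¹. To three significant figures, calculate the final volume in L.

V₄ ≈ 0.469 L

Isobaric, so V/T is constant: P₂ = P₁; V₂ = V₁·(T₂/T₁) = 0.9471 L.
Reversible adiabatic, γ = 7/5: T₃ = T₂·(V₂/V₃)^(γ−1) = 482.9 K; P₃ = P₂·(V₂/V₃)^γ = 4666 torr.
Isobaric, so V/T is constant: P₄ = P₃; V₄ = V₃·(T₄/T₃) = 0.4690 L.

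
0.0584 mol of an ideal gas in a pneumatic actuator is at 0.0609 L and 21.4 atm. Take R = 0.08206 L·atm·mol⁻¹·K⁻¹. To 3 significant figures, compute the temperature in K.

T ≈ 272 K

PV = nRT ⇒ T = PV/(nR) = (21.4 × 0.0609) / (0.0584 × 0.08206)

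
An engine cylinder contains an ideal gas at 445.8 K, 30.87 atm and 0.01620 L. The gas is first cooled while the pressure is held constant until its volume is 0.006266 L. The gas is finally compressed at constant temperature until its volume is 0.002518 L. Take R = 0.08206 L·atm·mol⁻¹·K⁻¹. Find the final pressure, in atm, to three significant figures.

Isobaric, so V/T is constant: P₂ = P₁; T₂ = T₁·(V₂/V₁) = 172.4 K.
Isothermal, so P V is constant: T₃ = T₂; P₃ = P₂·(V₂/V₃) = 76.82 atm.

P₃ ≈ 76.8 atm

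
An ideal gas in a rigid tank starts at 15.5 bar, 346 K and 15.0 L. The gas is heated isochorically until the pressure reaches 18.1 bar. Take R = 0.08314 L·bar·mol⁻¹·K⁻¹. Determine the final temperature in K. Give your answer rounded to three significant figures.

Isochoric, so P/T is constant: V₂ = V₁; T₂ = T₁·(P₂/P₁) = 404.0 K.

T₂ ≈ 404 K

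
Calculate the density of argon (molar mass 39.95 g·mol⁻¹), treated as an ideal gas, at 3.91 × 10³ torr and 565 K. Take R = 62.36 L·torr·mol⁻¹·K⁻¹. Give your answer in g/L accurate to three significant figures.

ρ = PM/(RT) = (3.91e+03 × 39.95) / (62.36 × 565.0)

ρ ≈ 4.43 g/L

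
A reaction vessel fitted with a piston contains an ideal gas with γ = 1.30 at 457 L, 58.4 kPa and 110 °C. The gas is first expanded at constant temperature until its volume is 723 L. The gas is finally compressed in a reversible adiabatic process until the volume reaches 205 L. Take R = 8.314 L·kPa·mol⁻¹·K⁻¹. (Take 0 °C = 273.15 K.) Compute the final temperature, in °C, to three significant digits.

T₃ ≈ 286 °C

Convert: T₁ = 383.1 K.
Isothermal, so P V is constant: T₂ = T₁; P₂ = P₁·(V₁/V₂) = 36.91 kPa.
Reversible adiabatic, γ = 1.30: T₃ = T₂·(V₂/V₃)^(γ−1) = 559.2 K; P₃ = P₂·(V₂/V₃)^γ = 190.0 kPa.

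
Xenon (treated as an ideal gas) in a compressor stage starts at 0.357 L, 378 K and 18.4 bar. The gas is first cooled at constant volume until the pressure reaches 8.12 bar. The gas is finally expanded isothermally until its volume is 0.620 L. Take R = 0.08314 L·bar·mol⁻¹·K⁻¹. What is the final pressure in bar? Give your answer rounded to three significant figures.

V constant ⇒ P ∝ T: V₂ = V₁; T₂ = T₁·(P₂/P₁) = 166.8 K.
Isothermal, so P V is constant: T₃ = T₂; P₃ = P₂·(V₂/V₃) = 4.676 bar.

P₃ ≈ 4.68 bar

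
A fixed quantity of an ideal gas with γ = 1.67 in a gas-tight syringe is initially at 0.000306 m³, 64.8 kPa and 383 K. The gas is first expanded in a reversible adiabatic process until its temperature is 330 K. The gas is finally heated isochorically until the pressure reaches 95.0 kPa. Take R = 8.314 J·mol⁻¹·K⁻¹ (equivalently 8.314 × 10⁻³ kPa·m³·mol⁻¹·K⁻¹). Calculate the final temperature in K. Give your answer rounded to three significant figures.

T₃ ≈ 701 K

Adiabatic (γ = 1.67), T V^(γ−1) and P V^γ constant: P₂ = P₁·(T₂/T₁)^(γ/(γ−1)) = 44.70 kPa; V₂ = V₁·(T₁/T₂)^(1/(γ−1)) = 0.0003822 m³.
Isochoric, so P/T is constant: V₃ = V₂; T₃ = T₂·(P₃/P₂) = 701.3 K.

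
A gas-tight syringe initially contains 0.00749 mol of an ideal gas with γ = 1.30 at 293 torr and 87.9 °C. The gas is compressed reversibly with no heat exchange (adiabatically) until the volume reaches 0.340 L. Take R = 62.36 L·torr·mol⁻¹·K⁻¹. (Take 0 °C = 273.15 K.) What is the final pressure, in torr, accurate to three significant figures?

Convert: T₁ = 361.0 K.
From PV = nRT: V₁ = nRT₁/P₁ = 0.5756 L.
Reversible adiabatic, γ = 1.30: T₂ = T₁·(V₁/V₂)^(γ−1) = 422.8 K; P₂ = P₁·(V₁/V₂)^γ = 580.8 torr.

P₂ ≈ 581 torr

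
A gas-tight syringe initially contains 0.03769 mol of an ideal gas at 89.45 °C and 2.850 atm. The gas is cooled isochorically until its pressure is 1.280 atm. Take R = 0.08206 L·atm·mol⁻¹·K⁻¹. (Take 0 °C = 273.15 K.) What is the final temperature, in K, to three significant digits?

T₂ ≈ 163 K

Convert: T₁ = 362.6 K.
From PV = nRT: V₁ = nRT₁/P₁ = 0.3935 L.
Isochoric, so P/T is constant: V₂ = V₁; T₂ = T₁·(P₂/P₁) = 162.9 K.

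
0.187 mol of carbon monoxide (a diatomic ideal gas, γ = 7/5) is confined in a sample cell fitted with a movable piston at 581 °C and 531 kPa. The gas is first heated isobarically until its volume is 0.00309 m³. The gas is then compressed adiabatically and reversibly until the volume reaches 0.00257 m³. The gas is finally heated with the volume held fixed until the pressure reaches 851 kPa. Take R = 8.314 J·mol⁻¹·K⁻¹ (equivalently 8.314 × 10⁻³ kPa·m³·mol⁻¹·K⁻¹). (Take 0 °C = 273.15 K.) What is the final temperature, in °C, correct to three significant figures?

Convert: T₁ = 854.1 K.
From PV = nRT: V₁ = nRT₁/P₁ = 0.002501 m³.
P constant ⇒ V ∝ T: P₂ = P₁; T₂ = T₁·(V₂/V₁) = 1055 K.
Adiabatic (γ = 7/5), T V^(γ−1) and P V^γ constant: T₃ = T₂·(V₂/V₃)^(γ−1) = 1136 K; P₃ = P₂·(V₂/V₃)^γ = 687.3 kPa.
V constant ⇒ P ∝ T: V₄ = V₃; T₄ = T₃·(P₄/P₃) = 1407 K.

T₄ ≈ 1.13e+03 °C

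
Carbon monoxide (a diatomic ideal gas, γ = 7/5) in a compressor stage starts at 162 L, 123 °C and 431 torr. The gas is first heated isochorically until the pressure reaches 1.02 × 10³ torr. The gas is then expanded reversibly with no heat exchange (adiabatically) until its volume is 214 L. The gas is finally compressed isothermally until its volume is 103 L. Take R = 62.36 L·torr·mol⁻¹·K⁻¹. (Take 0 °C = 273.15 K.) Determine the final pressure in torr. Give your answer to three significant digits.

Convert: T₁ = 396.1 K.
V constant ⇒ P ∝ T: V₂ = V₁; T₂ = T₁·(P₂/P₁) = 937.5 K.
Adiabatic (γ = 7/5), T V^(γ−1) and P V^γ constant: T₃ = T₂·(V₂/V₃)^(γ−1) = 838.7 K; P₃ = P₂·(V₂/V₃)^γ = 690.8 torr.
Isothermal, so P V is constant: T₄ = T₃; P₄ = P₃·(V₃/V₄) = 1435 torr.

P₄ ≈ 1.44e+03 torr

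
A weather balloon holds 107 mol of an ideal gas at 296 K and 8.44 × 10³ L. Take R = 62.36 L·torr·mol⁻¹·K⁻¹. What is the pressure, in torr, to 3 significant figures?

P ≈ 234 torr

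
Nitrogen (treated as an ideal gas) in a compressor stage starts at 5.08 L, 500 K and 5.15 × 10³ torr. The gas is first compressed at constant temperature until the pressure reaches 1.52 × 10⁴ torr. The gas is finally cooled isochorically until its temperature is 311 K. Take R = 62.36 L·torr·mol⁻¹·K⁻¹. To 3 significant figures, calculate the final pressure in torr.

Isothermal, so P V is constant: T₂ = T₁; V₂ = V₁·(P₁/P₂) = 1.721 L.
V constant ⇒ P ∝ T: V₃ = V₂; P₃ = P₂·(T₃/T₂) = 9454 torr.

P₃ ≈ 9.45e+03 torr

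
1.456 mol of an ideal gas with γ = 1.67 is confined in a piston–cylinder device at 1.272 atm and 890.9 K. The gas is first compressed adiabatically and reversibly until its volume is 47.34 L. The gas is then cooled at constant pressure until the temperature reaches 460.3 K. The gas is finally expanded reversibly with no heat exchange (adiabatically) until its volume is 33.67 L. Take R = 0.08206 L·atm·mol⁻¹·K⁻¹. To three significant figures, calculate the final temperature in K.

From PV = nRT: V₁ = nRT₁/P₁ = 83.68 L.
Adiabatic (γ = 1.67), T V^(γ−1) and P V^γ constant: T₂ = T₁·(V₁/V₂)^(γ−1) = 1305 K; P₂ = P₁·(V₁/V₂)^γ = 3.293 atm.
Isobaric, so V/T is constant: P₃ = P₂; V₃ = V₂·(T₃/T₂) = 16.70 L.
Adiabatic (γ = 1.67), T V^(γ−1) and P V^γ constant: T₄ = T₃·(V₃/V₄)^(γ−1) = 287.7 K; P₄ = P₃·(V₃/V₄)^γ = 1.021 atm.

T₄ ≈ 288 K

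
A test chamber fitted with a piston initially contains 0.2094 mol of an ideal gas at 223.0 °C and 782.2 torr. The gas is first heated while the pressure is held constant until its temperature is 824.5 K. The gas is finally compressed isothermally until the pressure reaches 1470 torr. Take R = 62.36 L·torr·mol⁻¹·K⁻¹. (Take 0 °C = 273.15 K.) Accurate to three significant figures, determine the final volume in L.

Convert: T₁ = 496.1 K.
From PV = nRT: V₁ = nRT₁/P₁ = 8.283 L.
Isobaric, so V/T is constant: P₂ = P₁; V₂ = V₁·(T₂/T₁) = 13.76 L.
T constant ⇒ Boyle's law P V = const: T₃ = T₂; V₃ = V₂·(P₂/P₃) = 7.324 L.

V₃ ≈ 7.32 L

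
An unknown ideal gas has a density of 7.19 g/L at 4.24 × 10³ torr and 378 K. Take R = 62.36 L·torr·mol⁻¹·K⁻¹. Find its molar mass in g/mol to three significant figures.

M ≈ 40.0 g/mol

ρ = PM/(RT) ⇒ M = ρRT/P = (7.19 × 62.36 × 378.0) / 4.24e+03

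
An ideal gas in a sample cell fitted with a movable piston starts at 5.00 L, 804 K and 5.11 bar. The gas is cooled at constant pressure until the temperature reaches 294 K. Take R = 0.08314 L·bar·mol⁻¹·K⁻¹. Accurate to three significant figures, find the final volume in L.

V₂ ≈ 1.83 L

Isobaric, so V/T is constant: P₂ = P₁; V₂ = V₁·(T₂/T₁) = 1.828 L.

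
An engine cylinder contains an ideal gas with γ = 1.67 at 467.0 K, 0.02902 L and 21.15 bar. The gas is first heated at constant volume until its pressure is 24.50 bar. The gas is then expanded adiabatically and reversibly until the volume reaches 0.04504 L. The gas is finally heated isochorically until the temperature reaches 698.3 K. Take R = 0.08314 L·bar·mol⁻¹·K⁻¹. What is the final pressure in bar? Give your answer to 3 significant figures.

P₄ ≈ 20.4 bar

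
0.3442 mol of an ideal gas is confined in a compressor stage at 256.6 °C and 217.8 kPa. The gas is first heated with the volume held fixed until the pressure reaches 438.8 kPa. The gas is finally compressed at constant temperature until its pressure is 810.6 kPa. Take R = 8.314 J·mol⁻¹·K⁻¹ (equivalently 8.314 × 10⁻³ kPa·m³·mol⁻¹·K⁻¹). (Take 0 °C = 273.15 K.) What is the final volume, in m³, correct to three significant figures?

Convert: T₁ = 529.8 K.
From PV = nRT: V₁ = nRT₁/P₁ = 0.006960 m³.
V constant ⇒ P ∝ T: V₂ = V₁; T₂ = T₁·(P₂/P₁) = 1067 K.
Isothermal, so P V is constant: T₃ = T₂; V₃ = V₂·(P₂/P₃) = 0.003768 m³.

V₃ ≈ 0.00377 m³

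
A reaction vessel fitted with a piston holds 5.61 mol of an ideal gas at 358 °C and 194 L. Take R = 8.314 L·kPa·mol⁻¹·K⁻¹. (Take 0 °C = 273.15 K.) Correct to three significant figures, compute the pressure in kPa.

P ≈ 152 kPa

Convert: T = 631.15 K.
PV = nRT ⇒ P = nRT/V = (5.61 × 8.314 × 631.15) / 194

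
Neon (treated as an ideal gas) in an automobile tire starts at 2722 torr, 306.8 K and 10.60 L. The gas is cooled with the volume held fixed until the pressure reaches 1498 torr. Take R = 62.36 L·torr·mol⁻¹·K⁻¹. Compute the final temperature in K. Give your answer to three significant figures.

T₂ ≈ 169 K

V constant ⇒ P ∝ T: V₂ = V₁; T₂ = T₁·(P₂/P₁) = 168.8 K.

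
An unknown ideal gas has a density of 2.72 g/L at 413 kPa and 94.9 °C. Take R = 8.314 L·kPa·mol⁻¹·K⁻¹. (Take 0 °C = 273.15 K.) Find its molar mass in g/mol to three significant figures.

M ≈ 20.2 g/mol

ρ = PM/(RT) ⇒ M = ρRT/P = (2.72 × 8.314 × 368.0) / 413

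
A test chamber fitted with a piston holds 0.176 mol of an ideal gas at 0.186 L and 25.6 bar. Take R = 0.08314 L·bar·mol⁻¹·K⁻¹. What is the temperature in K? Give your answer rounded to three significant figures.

T ≈ 325 K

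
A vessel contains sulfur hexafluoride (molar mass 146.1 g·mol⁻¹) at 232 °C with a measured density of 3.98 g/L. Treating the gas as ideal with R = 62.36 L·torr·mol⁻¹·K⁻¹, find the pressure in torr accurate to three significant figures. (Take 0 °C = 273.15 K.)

P ≈ 858 torr

ρ = PM/(RT) ⇒ P = ρRT/M = (3.98 × 62.36 × 505.1) / 146.1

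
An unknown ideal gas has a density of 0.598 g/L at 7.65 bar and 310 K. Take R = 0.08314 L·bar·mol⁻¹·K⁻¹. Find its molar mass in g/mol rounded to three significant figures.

ρ = PM/(RT) ⇒ M = ρRT/P = (0.598 × 0.08314 × 310.0) / 7.65

M ≈ 2.01 g/mol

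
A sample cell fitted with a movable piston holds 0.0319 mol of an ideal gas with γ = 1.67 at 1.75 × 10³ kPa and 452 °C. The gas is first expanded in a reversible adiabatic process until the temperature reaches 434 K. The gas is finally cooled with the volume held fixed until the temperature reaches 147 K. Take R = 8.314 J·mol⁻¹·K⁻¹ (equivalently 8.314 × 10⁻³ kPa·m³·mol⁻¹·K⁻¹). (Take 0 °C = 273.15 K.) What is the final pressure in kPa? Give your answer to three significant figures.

Convert: T₁ = 725.1 K.
From PV = nRT: V₁ = nRT₁/P₁ = 0.0001099 m³.
Reversible adiabatic, γ = 1.67: P₂ = P₁·(T₂/T₁)^(γ/(γ−1)) = 486.8 kPa; V₂ = V₁·(T₁/T₂)^(1/(γ−1)) = 0.0002364 m³.
Isochoric, so P/T is constant: V₃ = V₂; P₃ = P₂·(T₃/T₂) = 164.9 kPa.

P₃ ≈ 165 kPa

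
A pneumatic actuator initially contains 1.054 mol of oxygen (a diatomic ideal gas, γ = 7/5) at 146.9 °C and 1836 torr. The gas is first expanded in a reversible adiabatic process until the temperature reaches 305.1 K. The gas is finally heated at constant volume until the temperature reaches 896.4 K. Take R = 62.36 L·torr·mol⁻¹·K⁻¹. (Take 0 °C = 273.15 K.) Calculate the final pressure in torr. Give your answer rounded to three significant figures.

Convert: T₁ = 420.0 K.
From PV = nRT: V₁ = nRT₁/P₁ = 15.04 L.
Adiabatic (γ = 7/5), T V^(γ−1) and P V^γ constant: P₂ = P₁·(T₂/T₁)^(γ/(γ−1)) = 599.6 torr; V₂ = V₁·(T₁/T₂)^(1/(γ−1)) = 33.44 L.
V constant ⇒ P ∝ T: V₃ = V₂; P₃ = P₂·(T₃/T₂) = 1762 torr.

P₃ ≈ 1.76e+03 torr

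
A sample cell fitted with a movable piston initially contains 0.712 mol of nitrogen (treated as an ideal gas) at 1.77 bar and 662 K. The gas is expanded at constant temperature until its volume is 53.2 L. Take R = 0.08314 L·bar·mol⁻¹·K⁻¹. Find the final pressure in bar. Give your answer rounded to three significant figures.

From PV = nRT: V₁ = nRT₁/P₁ = 22.14 L.
T constant ⇒ Boyle's law P V = const: T₂ = T₁; P₂ = P₁·(V₁/V₂) = 0.7366 bar.

P₂ ≈ 0.737 bar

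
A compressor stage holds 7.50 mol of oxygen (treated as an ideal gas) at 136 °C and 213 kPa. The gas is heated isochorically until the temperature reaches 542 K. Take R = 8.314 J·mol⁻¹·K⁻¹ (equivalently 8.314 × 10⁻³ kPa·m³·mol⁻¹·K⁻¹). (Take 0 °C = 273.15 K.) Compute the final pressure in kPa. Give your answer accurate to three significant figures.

Convert: T₁ = 409.1 K.
From PV = nRT: V₁ = nRT₁/P₁ = 0.1198 m³.
Isochoric, so P/T is constant: V₂ = V₁; P₂ = P₁·(T₂/T₁) = 282.2 kPa.

P₂ ≈ 282 kPa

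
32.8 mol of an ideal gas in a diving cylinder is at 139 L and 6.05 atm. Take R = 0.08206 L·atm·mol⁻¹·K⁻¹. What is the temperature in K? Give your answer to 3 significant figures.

PV = nRT ⇒ T = PV/(nR) = (6.05 × 139) / (32.8 × 0.08206)

T ≈ 312 K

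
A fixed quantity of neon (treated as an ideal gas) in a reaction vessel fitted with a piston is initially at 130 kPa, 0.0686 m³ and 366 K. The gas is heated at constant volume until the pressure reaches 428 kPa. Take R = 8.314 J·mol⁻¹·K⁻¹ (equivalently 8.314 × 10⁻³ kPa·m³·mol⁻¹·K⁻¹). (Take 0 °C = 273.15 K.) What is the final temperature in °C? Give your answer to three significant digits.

T₂ ≈ 932 °C

V constant ⇒ P ∝ T: V₂ = V₁; T₂ = T₁·(P₂/P₁) = 1205 K.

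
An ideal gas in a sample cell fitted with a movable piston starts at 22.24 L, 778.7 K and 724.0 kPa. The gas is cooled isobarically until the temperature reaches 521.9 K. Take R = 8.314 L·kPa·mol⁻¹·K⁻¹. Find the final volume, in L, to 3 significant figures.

Isobaric, so V/T is constant: P₂ = P₁; V₂ = V₁·(T₂/T₁) = 14.91 L.

V₂ ≈ 14.9 L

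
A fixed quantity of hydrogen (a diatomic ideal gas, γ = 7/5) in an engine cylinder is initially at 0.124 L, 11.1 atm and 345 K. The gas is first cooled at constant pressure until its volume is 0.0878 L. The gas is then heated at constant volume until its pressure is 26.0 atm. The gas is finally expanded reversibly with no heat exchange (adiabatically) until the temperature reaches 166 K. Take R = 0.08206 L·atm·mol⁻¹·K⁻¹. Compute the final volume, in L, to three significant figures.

P constant ⇒ V ∝ T: P₂ = P₁; T₂ = T₁·(V₂/V₁) = 244.3 K.
Isochoric, so P/T is constant: V₃ = V₂; T₃ = T₂·(P₃/P₂) = 572.2 K.
Adiabatic (γ = 7/5), T V^(γ−1) and P V^γ constant: P₄ = P₃·(T₄/T₃)^(γ/(γ−1)) = 0.3419 atm; V₄ = V₃·(T₃/T₄)^(1/(γ−1)) = 1.937 L.

V₄ ≈ 1.94 L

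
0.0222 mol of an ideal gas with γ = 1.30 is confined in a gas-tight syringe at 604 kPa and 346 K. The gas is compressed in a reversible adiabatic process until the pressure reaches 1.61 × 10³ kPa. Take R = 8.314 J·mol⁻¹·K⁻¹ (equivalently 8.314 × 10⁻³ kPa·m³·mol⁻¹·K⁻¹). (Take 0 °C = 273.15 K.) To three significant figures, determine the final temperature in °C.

From PV = nRT: V₁ = nRT₁/P₁ = 0.0001057 m³.
Reversible adiabatic, γ = 1.30: T₂ = T₁·(P₂/P₁)^((γ−1)/γ) = 433.8 K; V₂ = V₁·(P₁/P₂)^(1/γ) = 4.974e-05 m³.

T₂ ≈ 161 °C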